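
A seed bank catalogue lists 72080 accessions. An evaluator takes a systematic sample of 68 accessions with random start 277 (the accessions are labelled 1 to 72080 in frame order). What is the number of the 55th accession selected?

57517

k = 72080/68 = 1060
55th selection = r + (55−1)·k = 277 + 54×1060 = 277 + 57240 = 57517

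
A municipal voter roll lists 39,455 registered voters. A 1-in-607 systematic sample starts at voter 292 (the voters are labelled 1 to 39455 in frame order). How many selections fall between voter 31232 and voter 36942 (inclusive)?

k = 607
First selection ≥ 31232: 292 + ⌈(31232−292)/607⌉·607 = 292 + 51×607 = 31249
Last selection ≤ 36942: 292 + ⌊(36942−292)/607⌋·607 = 292 + 60×607 = 36712
Count = 60 − 51 + 1 = 10

10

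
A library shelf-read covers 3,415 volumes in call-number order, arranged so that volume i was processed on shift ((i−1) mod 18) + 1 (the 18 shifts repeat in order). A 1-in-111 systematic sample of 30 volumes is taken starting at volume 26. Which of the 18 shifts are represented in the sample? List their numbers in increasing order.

2, 5, 8, 11, 14, 17

Consecutive selections differ by k = 111, so their shift numbers differ by 111 mod 18 = 3.
gcd(111, 18) = 3, so the sample visits 18/3 = 6 distinct residues mod 18.
Start 26 is shift 8; the shifts hit are 2, 5, 8, 11, 14, 17.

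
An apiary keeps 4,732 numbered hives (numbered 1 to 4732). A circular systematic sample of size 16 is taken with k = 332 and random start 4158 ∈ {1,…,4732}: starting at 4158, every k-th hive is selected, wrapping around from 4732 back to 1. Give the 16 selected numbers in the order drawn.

4158, 4490, 90, 422, 754, 1086, 1418, 1750, 2082, 2414, 2746, 3078, 3410, 3742, 4074, 4406

Selection 1: 4158
Selection 2: 4158 + 332 = 4490
Selection 3: 4490 + 332 = 4822 → 4822 − 4732 = 90
Selection 4: 90 + 332 = 422
Selection 5: 422 + 332 = 754
Selection 6: 754 + 332 = 1086
Selection 7: 1086 + 332 = 1418
Selection 8: 1418 + 332 = 1750
Selection 9: 1750 + 332 = 2082
Selection 10: 2082 + 332 = 2414
Selection 11: 2414 + 332 = 2746
Selection 12: 2746 + 332 = 3078
Selection 13: 3078 + 332 = 3410
Selection 14: 3410 + 332 = 3742
Selection 15: 3742 + 332 = 4074
Selection 16: 4074 + 332 = 4406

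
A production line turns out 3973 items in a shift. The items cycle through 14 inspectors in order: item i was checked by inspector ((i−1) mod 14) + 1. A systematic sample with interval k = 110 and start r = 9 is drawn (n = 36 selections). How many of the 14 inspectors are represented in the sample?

Consecutive selections differ by k = 110, so their inspector numbers differ by 110 mod 14 = 12.
gcd(110, 14) = 2, so the sample visits 14/2 = 7 distinct residues mod 14.
Start 9 is inspector 9; the inspectors hit are 1, 3, 5, 7, 9, 11, 13.

7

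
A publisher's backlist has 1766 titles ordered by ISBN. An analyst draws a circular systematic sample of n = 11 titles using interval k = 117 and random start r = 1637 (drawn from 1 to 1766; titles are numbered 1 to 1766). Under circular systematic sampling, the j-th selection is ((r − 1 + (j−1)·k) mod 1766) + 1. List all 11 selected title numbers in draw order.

1637, 1754, 105, 222, 339, 456, 573, 690, 807, 924, 1041

Selection 1: 1637
Selection 2: 1637 + 117 = 1754
Selection 3: 1754 + 117 = 1871 → 1871 − 1766 = 105
Selection 4: 105 + 117 = 222
Selection 5: 222 + 117 = 339
Selection 6: 339 + 117 = 456
Selection 7: 456 + 117 = 573
Selection 8: 573 + 117 = 690
Selection 9: 690 + 117 = 807
Selection 10: 807 + 117 = 924
Selection 11: 924 + 117 = 1041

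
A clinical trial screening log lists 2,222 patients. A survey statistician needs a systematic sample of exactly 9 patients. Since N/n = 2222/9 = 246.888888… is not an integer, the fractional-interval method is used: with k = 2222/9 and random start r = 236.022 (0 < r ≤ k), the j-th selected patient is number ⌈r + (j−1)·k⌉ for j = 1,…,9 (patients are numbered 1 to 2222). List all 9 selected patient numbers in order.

237, 483, 730, 977, 1224, 1471, 1718, 1965, 2212

j=1: r + 0k = 236.022 → ⌈·⌉ = 237
j=2: r + 1k = 482.910888… → ⌈·⌉ = 483
j=3: r + 2k = 729.799777… → ⌈·⌉ = 730
j=4: r + 3k = 976.688666… → ⌈·⌉ = 977
j=5: r + 4k = 1223.577555… → ⌈·⌉ = 1224
j=6: r + 5k = 1470.466444… → ⌈·⌉ = 1471
j=7: r + 6k = 1717.355333… → ⌈·⌉ = 1718
j=8: r + 7k = 1964.244222… → ⌈·⌉ = 1965
j=9: r + 8k = 2211.133111… → ⌈·⌉ = 2212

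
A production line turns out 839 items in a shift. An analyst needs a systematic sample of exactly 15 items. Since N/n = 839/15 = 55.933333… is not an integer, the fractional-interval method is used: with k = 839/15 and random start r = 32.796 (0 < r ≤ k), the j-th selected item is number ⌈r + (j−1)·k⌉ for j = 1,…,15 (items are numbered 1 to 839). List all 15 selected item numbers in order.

33, 89, 145, 201, 257, 313, 369, 425, 481, 537, 593, 649, 704, 760, 816

j=1: r + 0k = 32.796 → ⌈·⌉ = 33
j=2: r + 1k = 88.729333… → ⌈·⌉ = 89
j=3: r + 2k = 144.662666… → ⌈·⌉ = 145
j=4: r + 3k = 200.596 → ⌈·⌉ = 201
j=5: r + 4k = 256.529333… → ⌈·⌉ = 257
j=6: r + 5k = 312.462666… → ⌈·⌉ = 313
j=7: r + 6k = 368.396 → ⌈·⌉ = 369
j=8: r + 7k = 424.329333… → ⌈·⌉ = 425
j=9: r + 8k = 480.262666… → ⌈·⌉ = 481
j=10: r + 9k = 536.196 → ⌈·⌉ = 537
j=11: r + 10k = 592.129333… → ⌈·⌉ = 593
j=12: r + 11k = 648.062666… → ⌈·⌉ = 649
j=13: r + 12k = 703.996 → ⌈·⌉ = 704
j=14: r + 13k = 759.929333… → ⌈·⌉ = 760
j=15: r + 14k = 815.862666… → ⌈·⌉ = 816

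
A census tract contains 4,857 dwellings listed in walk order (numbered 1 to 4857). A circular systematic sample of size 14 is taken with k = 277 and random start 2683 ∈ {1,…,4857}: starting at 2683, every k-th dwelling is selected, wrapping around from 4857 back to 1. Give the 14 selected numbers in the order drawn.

Selection 1: 2683
Selection 2: 2683 + 277 = 2960
Selection 3: 2960 + 277 = 3237
Selection 4: 3237 + 277 = 3514
Selection 5: 3514 + 277 = 3791
Selection 6: 3791 + 277 = 4068
Selection 7: 4068 + 277 = 4345
Selection 8: 4345 + 277 = 4622
Selection 9: 4622 + 277 = 4899 → 4899 − 4857 = 42
Selection 10: 42 + 277 = 319
Selection 11: 319 + 277 = 596
Selection 12: 596 + 277 = 873
Selection 13: 873 + 277 = 1150
Selection 14: 1150 + 277 = 1427

2683, 2960, 3237, 3514, 3791, 4068, 4345, 4622, 42, 319, 596, 873, 1150, 1427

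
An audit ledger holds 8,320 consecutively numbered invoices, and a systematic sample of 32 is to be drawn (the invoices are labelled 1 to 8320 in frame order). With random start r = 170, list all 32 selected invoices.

170, 430, 690, 950, 1210, 1470, 1730, 1990, 2250, 2510, 2770, 3030, 3290, 3550, 3810, 4070, 4330, 4590, 4850, 5110, 5370, 5630, 5890, 6150, 6410, 6670, 6930, 7190, 7450, 7710, 7970, 8230

k = N/n = 8320/32 = 260
invoice 1: 170
invoice 2: 170 + 260 = 430
invoice 3: 430 + 260 = 690
invoice 4: 690 + 260 = 950
invoice 5: 950 + 260 = 1210
invoice 6: 1210 + 260 = 1470
invoice 7: 1470 + 260 = 1730
invoice 8: 1730 + 260 = 1990
invoice 9: 1990 + 260 = 2250
invoice 10: 2250 + 260 = 2510
invoice 11: 2510 + 260 = 2770
invoice 12: 2770 + 260 = 3030
invoice 13: 3030 + 260 = 3290
invoice 14: 3290 + 260 = 3550
invoice 15: 3550 + 260 = 3810
invoice 16: 3810 + 260 = 4070
invoice 17: 4070 + 260 = 4330
invoice 18: 4330 + 260 = 4590
invoice 19: 4590 + 260 = 4850
invoice 20: 4850 + 260 = 5110
invoice 21: 5110 + 260 = 5370
invoice 22: 5370 + 260 = 5630
invoice 23: 5630 + 260 = 5890
invoice 24: 5890 + 260 = 6150
invoice 25: 6150 + 260 = 6410
invoice 26: 6410 + 260 = 6670
invoice 27: 6670 + 260 = 6930
invoice 28: 6930 + 260 = 7190
invoice 29: 7190 + 260 = 7450
invoice 30: 7450 + 260 = 7710
invoice 31: 7710 + 260 = 7970
invoice 32: 7970 + 260 = 8230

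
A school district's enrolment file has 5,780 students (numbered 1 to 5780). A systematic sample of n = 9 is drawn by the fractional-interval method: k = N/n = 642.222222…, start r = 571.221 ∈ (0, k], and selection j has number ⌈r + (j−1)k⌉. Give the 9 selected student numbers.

572, 1214, 1856, 2498, 3141, 3783, 4425, 5067, 5709

j=1: r + 0k = 571.221 → ⌈·⌉ = 572
j=2: r + 1k = 1213.443222… → ⌈·⌉ = 1214
j=3: r + 2k = 1855.665444… → ⌈·⌉ = 1856
j=4: r + 3k = 2497.887666… → ⌈·⌉ = 2498
j=5: r + 4k = 3140.109888… → ⌈·⌉ = 3141
j=6: r + 5k = 3782.332111… → ⌈·⌉ = 3783
j=7: r + 6k = 4424.554333… → ⌈·⌉ = 4425
j=8: r + 7k = 5066.776555… → ⌈·⌉ = 5067
j=9: r + 8k = 5708.998777… → ⌈·⌉ = 5709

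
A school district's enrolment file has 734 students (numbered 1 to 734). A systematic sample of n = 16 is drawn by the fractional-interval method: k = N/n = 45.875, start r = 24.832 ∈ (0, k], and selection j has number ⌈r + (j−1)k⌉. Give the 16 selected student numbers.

25, 71, 117, 163, 209, 255, 301, 346, 392, 438, 484, 530, 576, 622, 668, 713

j=1: r + 0k = 24.832 → ⌈·⌉ = 25
j=2: r + 1k = 70.707 → ⌈·⌉ = 71
j=3: r + 2k = 116.582 → ⌈·⌉ = 117
j=4: r + 3k = 162.457 → ⌈·⌉ = 163
j=5: r + 4k = 208.332 → ⌈·⌉ = 209
j=6: r + 5k = 254.207 → ⌈·⌉ = 255
j=7: r + 6k = 300.082 → ⌈·⌉ = 301
j=8: r + 7k = 345.957 → ⌈·⌉ = 346
j=9: r + 8k = 391.832 → ⌈·⌉ = 392
j=10: r + 9k = 437.707 → ⌈·⌉ = 438
j=11: r + 10k = 483.582 → ⌈·⌉ = 484
j=12: r + 11k = 529.457 → ⌈·⌉ = 530
j=13: r + 12k = 575.332 → ⌈·⌉ = 576
j=14: r + 13k = 621.207 → ⌈·⌉ = 622
j=15: r + 14k = 667.082 → ⌈·⌉ = 668
j=16: r + 15k = 712.957 → ⌈·⌉ = 713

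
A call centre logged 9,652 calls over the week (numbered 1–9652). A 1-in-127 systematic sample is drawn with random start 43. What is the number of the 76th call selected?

k = 127
76th selection = r + (76−1)·k = 43 + 75×127 = 43 + 9525 = 9568

9568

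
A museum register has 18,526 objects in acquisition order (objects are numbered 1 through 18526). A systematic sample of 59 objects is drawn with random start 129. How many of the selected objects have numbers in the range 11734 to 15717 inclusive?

13

k = 18526/59 = 314
First selection ≥ 11734: 129 + ⌈(11734−129)/314⌉·314 = 129 + 37×314 = 11747
Last selection ≤ 15717: 129 + ⌊(15717−129)/314⌋·314 = 129 + 49×314 = 15515
Count = 49 − 37 + 1 = 13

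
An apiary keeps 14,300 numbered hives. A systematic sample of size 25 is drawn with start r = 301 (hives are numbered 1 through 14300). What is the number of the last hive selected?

k = 14300/25 = 572
25th selection = r + (25−1)·k = 301 + 24×572 = 301 + 13728 = 14029

14029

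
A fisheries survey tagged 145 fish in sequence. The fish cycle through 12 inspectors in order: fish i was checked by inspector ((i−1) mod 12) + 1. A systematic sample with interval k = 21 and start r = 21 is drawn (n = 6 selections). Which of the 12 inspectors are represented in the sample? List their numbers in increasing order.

Consecutive selections differ by k = 21, so their inspector numbers differ by 21 mod 12 = 9.
gcd(21, 12) = 3, so the sample visits 12/3 = 4 distinct residues mod 12.
Start 21 is inspector 9; the inspectors hit are 3, 6, 9, 12.

3, 6, 9, 12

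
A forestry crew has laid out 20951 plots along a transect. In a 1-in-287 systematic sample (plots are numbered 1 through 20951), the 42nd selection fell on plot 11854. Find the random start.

87

k = 287
r = 11854 − (42−1)×287 = 11854 − 11767 = 87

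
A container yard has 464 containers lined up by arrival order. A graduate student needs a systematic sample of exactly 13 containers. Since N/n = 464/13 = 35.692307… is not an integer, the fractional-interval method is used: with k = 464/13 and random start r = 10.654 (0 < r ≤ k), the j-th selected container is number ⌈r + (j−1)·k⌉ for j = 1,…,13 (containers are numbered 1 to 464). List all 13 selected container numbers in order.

j=1: r + 0k = 10.654 → ⌈·⌉ = 11
j=2: r + 1k = 46.346307… → ⌈·⌉ = 47
j=3: r + 2k = 82.038615… → ⌈·⌉ = 83
j=4: r + 3k = 117.730923… → ⌈·⌉ = 118
j=5: r + 4k = 153.423230… → ⌈·⌉ = 154
j=6: r + 5k = 189.115538… → ⌈·⌉ = 190
j=7: r + 6k = 224.807846… → ⌈·⌉ = 225
j=8: r + 7k = 260.500153… → ⌈·⌉ = 261
j=9: r + 8k = 296.192461… → ⌈·⌉ = 297
j=10: r + 9k = 331.884769… → ⌈·⌉ = 332
j=11: r + 10k = 367.577076… → ⌈·⌉ = 368
j=12: r + 11k = 403.269384… → ⌈·⌉ = 404
j=13: r + 12k = 438.961692… → ⌈·⌉ = 439

11, 47, 83, 118, 154, 190, 225, 261, 297, 332, 368, 404, 439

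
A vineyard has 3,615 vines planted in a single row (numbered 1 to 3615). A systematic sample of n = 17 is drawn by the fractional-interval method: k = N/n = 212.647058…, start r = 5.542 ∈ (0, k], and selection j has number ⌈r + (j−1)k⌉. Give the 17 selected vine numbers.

6, 219, 431, 644, 857, 1069, 1282, 1495, 1707, 1920, 2133, 2345, 2558, 2770, 2983, 3196, 3408

j=1: r + 0k = 5.542 → ⌈·⌉ = 6
j=2: r + 1k = 218.189058… → ⌈·⌉ = 219
j=3: r + 2k = 430.836117… → ⌈·⌉ = 431
j=4: r + 3k = 643.483176… → ⌈·⌉ = 644
j=5: r + 4k = 856.130235… → ⌈·⌉ = 857
j=6: r + 5k = 1068.777294… → ⌈·⌉ = 1069
j=7: r + 6k = 1281.424352… → ⌈·⌉ = 1282
j=8: r + 7k = 1494.071411… → ⌈·⌉ = 1495
j=9: r + 8k = 1706.718470… → ⌈·⌉ = 1707
j=10: r + 9k = 1919.365529… → ⌈·⌉ = 1920
j=11: r + 10k = 2132.012588… → ⌈·⌉ = 2133
j=12: r + 11k = 2344.659647… → ⌈·⌉ = 2345
j=13: r + 12k = 2557.306705… → ⌈·⌉ = 2558
j=14: r + 13k = 2769.953764… → ⌈·⌉ = 2770
j=15: r + 14k = 2982.600823… → ⌈·⌉ = 2983
j=16: r + 15k = 3195.247882… → ⌈·⌉ = 3196
j=17: r + 16k = 3407.894941… → ⌈·⌉ = 3408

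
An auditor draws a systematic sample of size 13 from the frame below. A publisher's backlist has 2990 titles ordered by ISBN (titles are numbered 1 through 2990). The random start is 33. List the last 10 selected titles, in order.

k = N/n = 2990/13 = 230
4th selection = 33 + 3×230 = 723
5th: 723 + 230 = 953
6th: 953 + 230 = 1183
7th: 1183 + 230 = 1413
8th: 1413 + 230 = 1643
9th: 1643 + 230 = 1873
10th: 1873 + 230 = 2103
11th: 2103 + 230 = 2333
12th: 2333 + 230 = 2563
13th: 2563 + 230 = 2793

723, 953, 1183, 1413, 1643, 1873, 2103, 2333, 2563, 2793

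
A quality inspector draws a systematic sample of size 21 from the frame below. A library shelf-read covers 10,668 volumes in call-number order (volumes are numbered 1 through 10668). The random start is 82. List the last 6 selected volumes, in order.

k = N/n = 10668/21 = 508
16th selection = 82 + 15×508 = 7702
17th: 7702 + 508 = 8210
18th: 8210 + 508 = 8718
19th: 8718 + 508 = 9226
20th: 9226 + 508 = 9734
21st: 9734 + 508 = 10242

7702, 8210, 8718, 9226, 9734, 10242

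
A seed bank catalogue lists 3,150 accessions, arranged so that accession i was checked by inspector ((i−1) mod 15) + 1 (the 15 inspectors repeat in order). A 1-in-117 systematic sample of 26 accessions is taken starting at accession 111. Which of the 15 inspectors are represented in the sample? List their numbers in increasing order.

Consecutive selections differ by k = 117, so their inspector numbers differ by 117 mod 15 = 12.
gcd(117, 15) = 3, so the sample visits 15/3 = 5 distinct residues mod 15.
Start 111 is inspector 6; the inspectors hit are 3, 6, 9, 12, 15.

3, 6, 9, 12, 15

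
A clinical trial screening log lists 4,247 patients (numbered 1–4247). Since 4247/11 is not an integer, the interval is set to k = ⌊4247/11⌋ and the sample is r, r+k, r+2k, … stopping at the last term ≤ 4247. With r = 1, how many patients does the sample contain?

k = ⌊4247/11⌋ = 386
Achieved size = ⌊(4247 − 1)/386⌋ + 1 = ⌊4246/386⌋ + 1 = 11 + 1 = 12
(last selection: 1 + 11×386 = 4247 ≤ 4247; next would be 4633 > 4247)

12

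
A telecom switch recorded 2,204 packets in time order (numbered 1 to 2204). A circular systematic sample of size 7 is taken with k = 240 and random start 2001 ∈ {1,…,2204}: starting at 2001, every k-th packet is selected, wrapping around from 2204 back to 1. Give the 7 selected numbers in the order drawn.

Selection 1: 2001
Selection 2: 2001 + 240 = 2241 → 2241 − 2204 = 37
Selection 3: 37 + 240 = 277
Selection 4: 277 + 240 = 517
Selection 5: 517 + 240 = 757
Selection 6: 757 + 240 = 997
Selection 7: 997 + 240 = 1237

2001, 37, 277, 517, 757, 997, 1237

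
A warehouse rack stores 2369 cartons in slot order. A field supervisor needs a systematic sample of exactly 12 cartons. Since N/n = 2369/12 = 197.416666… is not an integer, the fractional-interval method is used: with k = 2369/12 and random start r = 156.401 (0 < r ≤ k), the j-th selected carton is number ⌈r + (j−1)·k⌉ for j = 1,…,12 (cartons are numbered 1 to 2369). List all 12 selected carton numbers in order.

157, 354, 552, 749, 947, 1144, 1341, 1539, 1736, 1934, 2131, 2328

j=1: r + 0k = 156.401 → ⌈·⌉ = 157
j=2: r + 1k = 353.817666… → ⌈·⌉ = 354
j=3: r + 2k = 551.234333… → ⌈·⌉ = 552
j=4: r + 3k = 748.651 → ⌈·⌉ = 749
j=5: r + 4k = 946.067666… → ⌈·⌉ = 947
j=6: r + 5k = 1143.484333… → ⌈·⌉ = 1144
j=7: r + 6k = 1340.901 → ⌈·⌉ = 1341
j=8: r + 7k = 1538.317666… → ⌈·⌉ = 1539
j=9: r + 8k = 1735.734333… → ⌈·⌉ = 1736
j=10: r + 9k = 1933.151 → ⌈·⌉ = 1934
j=11: r + 10k = 2130.567666… → ⌈·⌉ = 2131
j=12: r + 11k = 2327.984333… → ⌈·⌉ = 2328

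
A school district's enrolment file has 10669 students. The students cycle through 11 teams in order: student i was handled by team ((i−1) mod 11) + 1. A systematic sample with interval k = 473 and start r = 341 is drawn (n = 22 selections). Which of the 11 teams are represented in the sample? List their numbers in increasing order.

Consecutive selections differ by k = 473, so their team numbers differ by 473 mod 11 = 0.
gcd(473, 11) = 11, so the sample visits 11/11 = 1 distinct residues mod 11.
Start 341 is team 11; the teams hit are 11.

11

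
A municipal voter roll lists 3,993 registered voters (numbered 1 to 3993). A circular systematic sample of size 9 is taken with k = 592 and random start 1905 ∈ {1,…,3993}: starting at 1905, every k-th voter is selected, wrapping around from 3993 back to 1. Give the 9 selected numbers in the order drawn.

1905, 2497, 3089, 3681, 280, 872, 1464, 2056, 2648

Selection 1: 1905
Selection 2: 1905 + 592 = 2497
Selection 3: 2497 + 592 = 3089
Selection 4: 3089 + 592 = 3681
Selection 5: 3681 + 592 = 4273 → 4273 − 3993 = 280
Selection 6: 280 + 592 = 872
Selection 7: 872 + 592 = 1464
Selection 8: 1464 + 592 = 2056
Selection 9: 2056 + 592 = 2648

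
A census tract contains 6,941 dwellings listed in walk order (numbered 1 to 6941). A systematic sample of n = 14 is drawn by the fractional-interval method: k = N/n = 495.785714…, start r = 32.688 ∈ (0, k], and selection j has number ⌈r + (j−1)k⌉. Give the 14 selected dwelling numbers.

33, 529, 1025, 1521, 2016, 2512, 3008, 3504, 3999, 4495, 4991, 5487, 5983, 6478

j=1: r + 0k = 32.688 → ⌈·⌉ = 33
j=2: r + 1k = 528.473714… → ⌈·⌉ = 529
j=3: r + 2k = 1024.259428… → ⌈·⌉ = 1025
j=4: r + 3k = 1520.045142… → ⌈·⌉ = 1521
j=5: r + 4k = 2015.830857… → ⌈·⌉ = 2016
j=6: r + 5k = 2511.616571… → ⌈·⌉ = 2512
j=7: r + 6k = 3007.402285… → ⌈·⌉ = 3008
j=8: r + 7k = 3503.188 → ⌈·⌉ = 3504
j=9: r + 8k = 3998.973714… → ⌈·⌉ = 3999
j=10: r + 9k = 4494.759428… → ⌈·⌉ = 4495
j=11: r + 10k = 4990.545142… → ⌈·⌉ = 4991
j=12: r + 11k = 5486.330857… → ⌈·⌉ = 5487
j=13: r + 12k = 5982.116571… → ⌈·⌉ = 5983
j=14: r + 13k = 6477.902285… → ⌈·⌉ = 6478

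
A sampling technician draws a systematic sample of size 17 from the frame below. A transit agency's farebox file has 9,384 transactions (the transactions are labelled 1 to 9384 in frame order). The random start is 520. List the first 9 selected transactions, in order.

520, 1072, 1624, 2176, 2728, 3280, 3832, 4384, 4936

k = N/n = 9384/17 = 552
transaction 1: 520
transaction 2: 520 + 552 = 1072
transaction 3: 1072 + 552 = 1624
transaction 4: 1624 + 552 = 2176
transaction 5: 2176 + 552 = 2728
transaction 6: 2728 + 552 = 3280
transaction 7: 3280 + 552 = 3832
transaction 8: 3832 + 552 = 4384
transaction 9: 4384 + 552 = 4936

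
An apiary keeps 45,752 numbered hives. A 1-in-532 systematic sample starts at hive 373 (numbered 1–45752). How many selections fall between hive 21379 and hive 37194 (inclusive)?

k = 532
First selection ≥ 21379: 373 + ⌈(21379−373)/532⌉·532 = 373 + 40×532 = 21653
Last selection ≤ 37194: 373 + ⌊(37194−373)/532⌋·532 = 373 + 69×532 = 37081
Count = 69 − 40 + 1 = 30

30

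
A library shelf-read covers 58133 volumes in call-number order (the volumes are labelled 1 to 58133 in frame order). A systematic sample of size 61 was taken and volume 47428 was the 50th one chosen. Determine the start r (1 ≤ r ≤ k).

731

k = 58133/61 = 953
r = 47428 − (50−1)×953 = 47428 − 46697 = 731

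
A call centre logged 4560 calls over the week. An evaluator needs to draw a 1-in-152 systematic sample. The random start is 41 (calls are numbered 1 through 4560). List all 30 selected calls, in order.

call 1: 41
call 2: 41 + 152 = 193
call 3: 193 + 152 = 345
call 4: 345 + 152 = 497
call 5: 497 + 152 = 649
call 6: 649 + 152 = 801
call 7: 801 + 152 = 953
call 8: 953 + 152 = 1105
call 9: 1105 + 152 = 1257
call 10: 1257 + 152 = 1409
call 11: 1409 + 152 = 1561
call 12: 1561 + 152 = 1713
call 13: 1713 + 152 = 1865
call 14: 1865 + 152 = 2017
call 15: 2017 + 152 = 2169
call 16: 2169 + 152 = 2321
call 17: 2321 + 152 = 2473
call 18: 2473 + 152 = 2625
call 19: 2625 + 152 = 2777
call 20: 2777 + 152 = 2929
call 21: 2929 + 152 = 3081
call 22: 3081 + 152 = 3233
call 23: 3233 + 152 = 3385
call 24: 3385 + 152 = 3537
call 25: 3537 + 152 = 3689
call 26: 3689 + 152 = 3841
call 27: 3841 + 152 = 3993
call 28: 3993 + 152 = 4145
call 29: 4145 + 152 = 4297
call 30: 4297 + 152 = 4449

41, 193, 345, 497, 649, 801, 953, 1105, 1257, 1409, 1561, 1713, 1865, 2017, 2169, 2321, 2473, 2625, 2777, 2929, 3081, 3233, 3385, 3537, 3689, 3841, 3993, 4145, 4297, 4449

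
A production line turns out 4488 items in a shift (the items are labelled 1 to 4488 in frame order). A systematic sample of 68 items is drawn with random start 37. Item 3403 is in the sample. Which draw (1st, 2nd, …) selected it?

52

k = 4488/68 = 66
position = (3403 − 37)/66 + 1 = 3366/66 + 1 = 51 + 1 = 52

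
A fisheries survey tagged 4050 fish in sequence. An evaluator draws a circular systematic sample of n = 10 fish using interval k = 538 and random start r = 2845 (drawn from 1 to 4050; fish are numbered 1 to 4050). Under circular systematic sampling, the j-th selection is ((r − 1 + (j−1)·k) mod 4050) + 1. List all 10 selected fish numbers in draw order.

Selection 1: 2845
Selection 2: 2845 + 538 = 3383
Selection 3: 3383 + 538 = 3921
Selection 4: 3921 + 538 = 4459 → 4459 − 4050 = 409
Selection 5: 409 + 538 = 947
Selection 6: 947 + 538 = 1485
Selection 7: 1485 + 538 = 2023
Selection 8: 2023 + 538 = 2561
Selection 9: 2561 + 538 = 3099
Selection 10: 3099 + 538 = 3637

2845, 3383, 3921, 409, 947, 1485, 2023, 2561, 3099, 3637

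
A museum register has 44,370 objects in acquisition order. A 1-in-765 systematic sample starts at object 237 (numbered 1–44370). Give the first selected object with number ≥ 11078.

11712

k = 765
Steps past start: ⌈(11078 − 237)/765⌉ = ⌈10841/765⌉ = 15
Selected object: 237 + 15×765 = 11712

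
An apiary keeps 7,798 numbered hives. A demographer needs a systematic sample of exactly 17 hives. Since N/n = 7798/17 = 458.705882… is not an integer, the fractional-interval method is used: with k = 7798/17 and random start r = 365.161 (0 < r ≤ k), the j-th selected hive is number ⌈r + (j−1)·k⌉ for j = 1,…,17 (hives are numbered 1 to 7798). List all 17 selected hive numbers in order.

j=1: r + 0k = 365.161 → ⌈·⌉ = 366
j=2: r + 1k = 823.866882… → ⌈·⌉ = 824
j=3: r + 2k = 1282.572764… → ⌈·⌉ = 1283
j=4: r + 3k = 1741.278647… → ⌈·⌉ = 1742
j=5: r + 4k = 2199.984529… → ⌈·⌉ = 2200
j=6: r + 5k = 2658.690411… → ⌈·⌉ = 2659
j=7: r + 6k = 3117.396294… → ⌈·⌉ = 3118
j=8: r + 7k = 3576.102176… → ⌈·⌉ = 3577
j=9: r + 8k = 4034.808058… → ⌈·⌉ = 4035
j=10: r + 9k = 4493.513941… → ⌈·⌉ = 4494
j=11: r + 10k = 4952.219823… → ⌈·⌉ = 4953
j=12: r + 11k = 5410.925705… → ⌈·⌉ = 5411
j=13: r + 12k = 5869.631588… → ⌈·⌉ = 5870
j=14: r + 13k = 6328.337470… → ⌈·⌉ = 6329
j=15: r + 14k = 6787.043352… → ⌈·⌉ = 6788
j=16: r + 15k = 7245.749235… → ⌈·⌉ = 7246
j=17: r + 16k = 7704.455117… → ⌈·⌉ = 7705

366, 824, 1283, 1742, 2200, 2659, 3118, 3577, 4035, 4494, 4953, 5411, 5870, 6329, 6788, 7246, 7705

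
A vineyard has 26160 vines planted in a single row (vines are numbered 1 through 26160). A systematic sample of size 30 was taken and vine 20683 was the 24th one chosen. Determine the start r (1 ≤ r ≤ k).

k = 26160/30 = 872
r = 20683 − (24−1)×872 = 20683 − 20056 = 627

627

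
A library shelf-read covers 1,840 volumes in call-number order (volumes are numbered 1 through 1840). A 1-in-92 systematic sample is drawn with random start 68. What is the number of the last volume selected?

1816

k = 92
20th selection = r + (20−1)·k = 68 + 19×92 = 68 + 1748 = 1816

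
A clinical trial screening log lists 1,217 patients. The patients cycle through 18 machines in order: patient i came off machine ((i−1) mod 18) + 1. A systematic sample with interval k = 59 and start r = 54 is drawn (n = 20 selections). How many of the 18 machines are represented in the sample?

18

Consecutive selections differ by k = 59, so their machine numbers differ by 59 mod 18 = 5.
gcd(59, 18) = 1, so the sample visits 18/1 = 18 distinct residues mod 18.
Start 54 is machine 18; the machines hit are 1, 2, 3, 4, 5, 6, 7, 8, 9, 10, 11, 12, 13, 14, 15, 16, 17, 18.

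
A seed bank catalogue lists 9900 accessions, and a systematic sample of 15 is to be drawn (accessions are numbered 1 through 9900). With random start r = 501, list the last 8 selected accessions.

5121, 5781, 6441, 7101, 7761, 8421, 9081, 9741

k = N/n = 9900/15 = 660
8th selection = 501 + 7×660 = 5121
9th: 5121 + 660 = 5781
10th: 5781 + 660 = 6441
11th: 6441 + 660 = 7101
12th: 7101 + 660 = 7761
13th: 7761 + 660 = 8421
14th: 8421 + 660 = 9081
15th: 9081 + 660 = 9741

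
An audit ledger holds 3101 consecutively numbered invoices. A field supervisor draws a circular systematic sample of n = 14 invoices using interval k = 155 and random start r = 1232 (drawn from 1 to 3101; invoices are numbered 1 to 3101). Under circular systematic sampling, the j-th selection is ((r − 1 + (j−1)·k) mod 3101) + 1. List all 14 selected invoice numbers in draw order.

1232, 1387, 1542, 1697, 1852, 2007, 2162, 2317, 2472, 2627, 2782, 2937, 3092, 146

Selection 1: 1232
Selection 2: 1232 + 155 = 1387
Selection 3: 1387 + 155 = 1542
Selection 4: 1542 + 155 = 1697
Selection 5: 1697 + 155 = 1852
Selection 6: 1852 + 155 = 2007
Selection 7: 2007 + 155 = 2162
Selection 8: 2162 + 155 = 2317
Selection 9: 2317 + 155 = 2472
Selection 10: 2472 + 155 = 2627
Selection 11: 2627 + 155 = 2782
Selection 12: 2782 + 155 = 2937
Selection 13: 2937 + 155 = 3092
Selection 14: 3092 + 155 = 3247 → 3247 − 3101 = 146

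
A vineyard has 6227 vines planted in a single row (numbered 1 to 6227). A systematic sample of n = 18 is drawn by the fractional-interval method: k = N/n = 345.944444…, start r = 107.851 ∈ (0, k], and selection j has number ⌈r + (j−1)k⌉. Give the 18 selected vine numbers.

j=1: r + 0k = 107.851 → ⌈·⌉ = 108
j=2: r + 1k = 453.795444… → ⌈·⌉ = 454
j=3: r + 2k = 799.739888… → ⌈·⌉ = 800
j=4: r + 3k = 1145.684333… → ⌈·⌉ = 1146
j=5: r + 4k = 1491.628777… → ⌈·⌉ = 1492
j=6: r + 5k = 1837.573222… → ⌈·⌉ = 1838
j=7: r + 6k = 2183.517666… → ⌈·⌉ = 2184
j=8: r + 7k = 2529.462111… → ⌈·⌉ = 2530
j=9: r + 8k = 2875.406555… → ⌈·⌉ = 2876
j=10: r + 9k = 3221.351 → ⌈·⌉ = 3222
j=11: r + 10k = 3567.295444… → ⌈·⌉ = 3568
j=12: r + 11k = 3913.239888… → ⌈·⌉ = 3914
j=13: r + 12k = 4259.184333… → ⌈·⌉ = 4260
j=14: r + 13k = 4605.128777… → ⌈·⌉ = 4606
j=15: r + 14k = 4951.073222… → ⌈·⌉ = 4952
j=16: r + 15k = 5297.017666… → ⌈·⌉ = 5298
j=17: r + 16k = 5642.962111… → ⌈·⌉ = 5643
j=18: r + 17k = 5988.906555… → ⌈·⌉ = 5989

108, 454, 800, 1146, 1492, 1838, 2184, 2530, 2876, 3222, 3568, 3914, 4260, 4606, 4952, 5298, 5643, 5989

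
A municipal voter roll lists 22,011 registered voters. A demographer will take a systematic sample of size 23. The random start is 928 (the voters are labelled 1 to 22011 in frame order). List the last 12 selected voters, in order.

11455, 12412, 13369, 14326, 15283, 16240, 17197, 18154, 19111, 20068, 21025, 21982

k = N/n = 22011/23 = 957
12th selection = 928 + 11×957 = 11455
13th: 11455 + 957 = 12412
14th: 12412 + 957 = 13369
15th: 13369 + 957 = 14326
16th: 14326 + 957 = 15283
17th: 15283 + 957 = 16240
18th: 16240 + 957 = 17197
19th: 17197 + 957 = 18154
20th: 18154 + 957 = 19111
21st: 19111 + 957 = 20068
22nd: 20068 + 957 = 21025
23rd: 21025 + 957 = 21982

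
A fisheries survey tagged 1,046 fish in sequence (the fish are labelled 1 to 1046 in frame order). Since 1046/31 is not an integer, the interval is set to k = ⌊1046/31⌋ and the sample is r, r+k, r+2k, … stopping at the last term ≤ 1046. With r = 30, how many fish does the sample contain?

k = ⌊1046/31⌋ = 33
Achieved size = ⌊(1046 − 30)/33⌋ + 1 = ⌊1016/33⌋ + 1 = 30 + 1 = 31
(last selection: 30 + 30×33 = 1020 ≤ 1046; next would be 1053 > 1046)

31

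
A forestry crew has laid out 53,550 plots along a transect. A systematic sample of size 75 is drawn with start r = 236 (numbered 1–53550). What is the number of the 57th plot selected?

k = 53550/75 = 714
57th selection = r + (57−1)·k = 236 + 56×714 = 236 + 39984 = 40220

40220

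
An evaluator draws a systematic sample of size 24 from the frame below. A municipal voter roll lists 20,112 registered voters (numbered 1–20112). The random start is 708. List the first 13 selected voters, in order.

k = N/n = 20112/24 = 838
voter 1: 708
voter 2: 708 + 838 = 1546
voter 3: 1546 + 838 = 2384
voter 4: 2384 + 838 = 3222
voter 5: 3222 + 838 = 4060
voter 6: 4060 + 838 = 4898
voter 7: 4898 + 838 = 5736
voter 8: 5736 + 838 = 6574
voter 9: 6574 + 838 = 7412
voter 10: 7412 + 838 = 8250
voter 11: 8250 + 838 = 9088
voter 12: 9088 + 838 = 9926
voter 13: 9926 + 838 = 10764

708, 1546, 2384, 3222, 4060, 4898, 5736, 6574, 7412, 8250, 9088, 9926, 10764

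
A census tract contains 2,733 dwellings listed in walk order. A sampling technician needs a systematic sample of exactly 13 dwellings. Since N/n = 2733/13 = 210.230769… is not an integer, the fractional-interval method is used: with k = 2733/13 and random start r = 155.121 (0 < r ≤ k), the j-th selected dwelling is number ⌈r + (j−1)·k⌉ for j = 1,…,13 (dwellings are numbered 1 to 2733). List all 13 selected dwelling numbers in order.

156, 366, 576, 786, 997, 1207, 1417, 1627, 1837, 2048, 2258, 2468, 2678

j=1: r + 0k = 155.121 → ⌈·⌉ = 156
j=2: r + 1k = 365.351769… → ⌈·⌉ = 366
j=3: r + 2k = 575.582538… → ⌈·⌉ = 576
j=4: r + 3k = 785.813307… → ⌈·⌉ = 786
j=5: r + 4k = 996.044076… → ⌈·⌉ = 997
j=6: r + 5k = 1206.274846… → ⌈·⌉ = 1207
j=7: r + 6k = 1416.505615… → ⌈·⌉ = 1417
j=8: r + 7k = 1626.736384… → ⌈·⌉ = 1627
j=9: r + 8k = 1836.967153… → ⌈·⌉ = 1837
j=10: r + 9k = 2047.197923… → ⌈·⌉ = 2048
j=11: r + 10k = 2257.428692… → ⌈·⌉ = 2258
j=12: r + 11k = 2467.659461… → ⌈·⌉ = 2468
j=13: r + 12k = 2677.890230… → ⌈·⌉ = 2678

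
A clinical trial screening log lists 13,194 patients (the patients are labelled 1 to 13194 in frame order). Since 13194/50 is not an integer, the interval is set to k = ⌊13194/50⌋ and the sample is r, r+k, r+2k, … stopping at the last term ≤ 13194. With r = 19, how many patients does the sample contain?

51

k = ⌊13194/50⌋ = 263
Achieved size = ⌊(13194 − 19)/263⌋ + 1 = ⌊13175/263⌋ + 1 = 50 + 1 = 51
(last selection: 19 + 50×263 = 13169 ≤ 13194; next would be 13432 > 13194)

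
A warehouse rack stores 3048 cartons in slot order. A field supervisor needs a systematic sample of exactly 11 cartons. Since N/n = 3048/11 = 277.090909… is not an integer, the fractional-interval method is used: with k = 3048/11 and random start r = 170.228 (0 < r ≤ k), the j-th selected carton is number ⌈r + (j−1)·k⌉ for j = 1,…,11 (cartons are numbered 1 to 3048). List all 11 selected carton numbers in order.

j=1: r + 0k = 170.228 → ⌈·⌉ = 171
j=2: r + 1k = 447.318909… → ⌈·⌉ = 448
j=3: r + 2k = 724.409818… → ⌈·⌉ = 725
j=4: r + 3k = 1001.500727… → ⌈·⌉ = 1002
j=5: r + 4k = 1278.591636… → ⌈·⌉ = 1279
j=6: r + 5k = 1555.682545… → ⌈·⌉ = 1556
j=7: r + 6k = 1832.773454… → ⌈·⌉ = 1833
j=8: r + 7k = 2109.864363… → ⌈·⌉ = 2110
j=9: r + 8k = 2386.955272… → ⌈·⌉ = 2387
j=10: r + 9k = 2664.046181… → ⌈·⌉ = 2665
j=11: r + 10k = 2941.137090… → ⌈·⌉ = 2942

171, 448, 725, 1002, 1279, 1556, 1833, 2110, 2387, 2665, 2942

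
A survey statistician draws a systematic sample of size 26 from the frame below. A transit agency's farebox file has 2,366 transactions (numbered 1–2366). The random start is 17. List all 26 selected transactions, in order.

k = N/n = 2366/26 = 91
transaction 1: 17
transaction 2: 17 + 91 = 108
transaction 3: 108 + 91 = 199
transaction 4: 199 + 91 = 290
transaction 5: 290 + 91 = 381
transaction 6: 381 + 91 = 472
transaction 7: 472 + 91 = 563
transaction 8: 563 + 91 = 654
transaction 9: 654 + 91 = 745
transaction 10: 745 + 91 = 836
transaction 11: 836 + 91 = 927
transaction 12: 927 + 91 = 1018
transaction 13: 1018 + 91 = 1109
transaction 14: 1109 + 91 = 1200
transaction 15: 1200 + 91 = 1291
transaction 16: 1291 + 91 = 1382
transaction 17: 1382 + 91 = 1473
transaction 18: 1473 + 91 = 1564
transaction 19: 1564 + 91 = 1655
transaction 20: 1655 + 91 = 1746
transaction 21: 1746 + 91 = 1837
transaction 22: 1837 + 91 = 1928
transaction 23: 1928 + 91 = 2019
transaction 24: 2019 + 91 = 2110
transaction 25: 2110 + 91 = 2201
transaction 26: 2201 + 91 = 2292

17, 108, 199, 290, 381, 472, 563, 654, 745, 836, 927, 1018, 1109, 1200, 1291, 1382, 1473, 1564, 1655, 1746, 1837, 1928, 2019, 2110, 2201, 2292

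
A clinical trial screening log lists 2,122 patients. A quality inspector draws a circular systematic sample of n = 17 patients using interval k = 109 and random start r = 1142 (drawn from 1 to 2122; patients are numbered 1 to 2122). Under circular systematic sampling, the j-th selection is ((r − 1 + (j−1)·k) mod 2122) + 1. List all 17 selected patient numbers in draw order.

1142, 1251, 1360, 1469, 1578, 1687, 1796, 1905, 2014, 1, 110, 219, 328, 437, 546, 655, 764

Selection 1: 1142
Selection 2: 1142 + 109 = 1251
Selection 3: 1251 + 109 = 1360
Selection 4: 1360 + 109 = 1469
Selection 5: 1469 + 109 = 1578
Selection 6: 1578 + 109 = 1687
Selection 7: 1687 + 109 = 1796
Selection 8: 1796 + 109 = 1905
Selection 9: 1905 + 109 = 2014
Selection 10: 2014 + 109 = 2123 → 2123 − 2122 = 1
Selection 11: 1 + 109 = 110
Selection 12: 110 + 109 = 219
Selection 13: 219 + 109 = 328
Selection 14: 328 + 109 = 437
Selection 15: 437 + 109 = 546
Selection 16: 546 + 109 = 655
Selection 17: 655 + 109 = 764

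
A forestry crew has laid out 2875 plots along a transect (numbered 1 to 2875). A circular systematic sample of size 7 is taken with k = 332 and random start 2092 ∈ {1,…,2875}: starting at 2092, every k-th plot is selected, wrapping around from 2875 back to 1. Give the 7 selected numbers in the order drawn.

Selection 1: 2092
Selection 2: 2092 + 332 = 2424
Selection 3: 2424 + 332 = 2756
Selection 4: 2756 + 332 = 3088 → 3088 − 2875 = 213
Selection 5: 213 + 332 = 545
Selection 6: 545 + 332 = 877
Selection 7: 877 + 332 = 1209

2092, 2424, 2756, 213, 545, 877, 1209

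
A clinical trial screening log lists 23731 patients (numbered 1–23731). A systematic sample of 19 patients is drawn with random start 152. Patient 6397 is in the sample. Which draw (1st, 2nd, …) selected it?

6

k = 23731/19 = 1249
position = (6397 − 152)/1249 + 1 = 6245/1249 + 1 = 5 + 1 = 6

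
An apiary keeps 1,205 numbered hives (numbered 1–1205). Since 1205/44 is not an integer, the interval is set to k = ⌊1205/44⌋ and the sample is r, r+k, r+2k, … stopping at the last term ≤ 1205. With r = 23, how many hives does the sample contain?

k = ⌊1205/44⌋ = 27
Achieved size = ⌊(1205 − 23)/27⌋ + 1 = ⌊1182/27⌋ + 1 = 43 + 1 = 44
(last selection: 23 + 43×27 = 1184 ≤ 1205; next would be 1211 > 1205)

44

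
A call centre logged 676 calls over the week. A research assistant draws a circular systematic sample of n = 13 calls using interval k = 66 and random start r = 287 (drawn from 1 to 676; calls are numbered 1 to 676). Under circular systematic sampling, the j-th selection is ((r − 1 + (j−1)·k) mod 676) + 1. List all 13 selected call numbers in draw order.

287, 353, 419, 485, 551, 617, 7, 73, 139, 205, 271, 337, 403

Selection 1: 287
Selection 2: 287 + 66 = 353
Selection 3: 353 + 66 = 419
Selection 4: 419 + 66 = 485
Selection 5: 485 + 66 = 551
Selection 6: 551 + 66 = 617
Selection 7: 617 + 66 = 683 → 683 − 676 = 7
Selection 8: 7 + 66 = 73
Selection 9: 73 + 66 = 139
Selection 10: 139 + 66 = 205
Selection 11: 205 + 66 = 271
Selection 12: 271 + 66 = 337
Selection 13: 337 + 66 = 403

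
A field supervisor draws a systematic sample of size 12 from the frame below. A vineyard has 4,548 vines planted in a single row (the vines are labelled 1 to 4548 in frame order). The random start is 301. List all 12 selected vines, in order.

k = N/n = 4548/12 = 379
vine 1: 301
vine 2: 301 + 379 = 680
vine 3: 680 + 379 = 1059
vine 4: 1059 + 379 = 1438
vine 5: 1438 + 379 = 1817
vine 6: 1817 + 379 = 2196
vine 7: 2196 + 379 = 2575
vine 8: 2575 + 379 = 2954
vine 9: 2954 + 379 = 3333
vine 10: 3333 + 379 = 3712
vine 11: 3712 + 379 = 4091
vine 12: 4091 + 379 = 4470

301, 680, 1059, 1438, 1817, 2196, 2575, 2954, 3333, 3712, 4091, 4470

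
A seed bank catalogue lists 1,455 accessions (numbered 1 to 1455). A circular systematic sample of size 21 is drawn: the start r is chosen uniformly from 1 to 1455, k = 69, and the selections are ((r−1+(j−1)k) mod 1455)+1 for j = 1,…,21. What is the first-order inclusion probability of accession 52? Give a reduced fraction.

7/485

For each position j, as r ranges over 1…1455 the j-th selection hits every accession exactly once, so accession 52 is selected for exactly 21 of the 1455 starts.
Inclusion probability = 21/1455 = 7/485.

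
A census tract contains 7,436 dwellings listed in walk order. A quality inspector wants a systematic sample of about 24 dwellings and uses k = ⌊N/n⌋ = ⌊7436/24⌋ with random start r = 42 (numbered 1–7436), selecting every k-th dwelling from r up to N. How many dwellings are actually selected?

k = ⌊7436/24⌋ = 309
Achieved size = ⌊(7436 − 42)/309⌋ + 1 = ⌊7394/309⌋ + 1 = 23 + 1 = 24
(last selection: 42 + 23×309 = 7149 ≤ 7436; next would be 7458 > 7436)

24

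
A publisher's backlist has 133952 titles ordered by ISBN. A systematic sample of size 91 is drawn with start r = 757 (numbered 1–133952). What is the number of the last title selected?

k = 133952/91 = 1472
91st selection = r + (91−1)·k = 757 + 90×1472 = 757 + 132480 = 133237

133237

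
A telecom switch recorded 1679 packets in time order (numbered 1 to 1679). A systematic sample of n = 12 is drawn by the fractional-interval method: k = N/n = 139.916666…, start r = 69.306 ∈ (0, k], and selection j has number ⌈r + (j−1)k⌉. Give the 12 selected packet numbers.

70, 210, 350, 490, 629, 769, 909, 1049, 1189, 1329, 1469, 1609

j=1: r + 0k = 69.306 → ⌈·⌉ = 70
j=2: r + 1k = 209.222666… → ⌈·⌉ = 210
j=3: r + 2k = 349.139333… → ⌈·⌉ = 350
j=4: r + 3k = 489.056 → ⌈·⌉ = 490
j=5: r + 4k = 628.972666… → ⌈·⌉ = 629
j=6: r + 5k = 768.889333… → ⌈·⌉ = 769
j=7: r + 6k = 908.806 → ⌈·⌉ = 909
j=8: r + 7k = 1048.722666… → ⌈·⌉ = 1049
j=9: r + 8k = 1188.639333… → ⌈·⌉ = 1189
j=10: r + 9k = 1328.556 → ⌈·⌉ = 1329
j=11: r + 10k = 1468.472666… → ⌈·⌉ = 1469
j=12: r + 11k = 1608.389333… → ⌈·⌉ = 1609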